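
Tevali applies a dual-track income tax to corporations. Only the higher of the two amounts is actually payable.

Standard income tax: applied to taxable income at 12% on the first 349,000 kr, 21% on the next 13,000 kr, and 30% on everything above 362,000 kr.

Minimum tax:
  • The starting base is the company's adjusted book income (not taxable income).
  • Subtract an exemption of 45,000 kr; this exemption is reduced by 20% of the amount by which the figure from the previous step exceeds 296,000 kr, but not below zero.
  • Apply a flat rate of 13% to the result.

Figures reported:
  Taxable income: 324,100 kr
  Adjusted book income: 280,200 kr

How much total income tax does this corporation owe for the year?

38,892 kr

Minimum tax:
  Base (adjusted book income): 280,200 kr
  Exemption: 280,200 kr ≤ 296,000 kr, so full 45,000 kr applies
  Base: 280,200 kr − 45,000 kr = 235,200 kr
  235,200 kr × 13% = 30,576 kr

Standard income tax:
  324,100 kr × 12% = 38,892 kr

38,892 kr > 30,576 kr, so the standard income tax governs.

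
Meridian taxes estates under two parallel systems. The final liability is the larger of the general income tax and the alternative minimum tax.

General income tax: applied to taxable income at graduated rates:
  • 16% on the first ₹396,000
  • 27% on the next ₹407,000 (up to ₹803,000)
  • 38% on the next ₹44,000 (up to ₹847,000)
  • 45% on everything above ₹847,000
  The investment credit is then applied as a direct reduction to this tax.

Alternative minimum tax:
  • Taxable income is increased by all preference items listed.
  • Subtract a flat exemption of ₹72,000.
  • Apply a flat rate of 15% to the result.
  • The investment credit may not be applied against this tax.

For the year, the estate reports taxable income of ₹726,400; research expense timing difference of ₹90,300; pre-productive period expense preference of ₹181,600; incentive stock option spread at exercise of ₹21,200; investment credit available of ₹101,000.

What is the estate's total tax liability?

₹142,125

Alternative minimum tax:
  Adjusted income: ₹726,400 + ₹90,300 + ₹181,600 + ₹21,200 = ₹1,019,500
  Less exemption ₹72,000 → base ₹947,500
  ₹947,500 × 15% = ₹142,125

General income tax:
  ₹396,000 × 16% = ₹63,360
  ₹330,400 × 27% = ₹89,208
  → ₹152,568
  Less investment credit ₹101,000 → ₹51,568

₹142,125 > ₹51,568, so the alternative minimum tax is the binding amount.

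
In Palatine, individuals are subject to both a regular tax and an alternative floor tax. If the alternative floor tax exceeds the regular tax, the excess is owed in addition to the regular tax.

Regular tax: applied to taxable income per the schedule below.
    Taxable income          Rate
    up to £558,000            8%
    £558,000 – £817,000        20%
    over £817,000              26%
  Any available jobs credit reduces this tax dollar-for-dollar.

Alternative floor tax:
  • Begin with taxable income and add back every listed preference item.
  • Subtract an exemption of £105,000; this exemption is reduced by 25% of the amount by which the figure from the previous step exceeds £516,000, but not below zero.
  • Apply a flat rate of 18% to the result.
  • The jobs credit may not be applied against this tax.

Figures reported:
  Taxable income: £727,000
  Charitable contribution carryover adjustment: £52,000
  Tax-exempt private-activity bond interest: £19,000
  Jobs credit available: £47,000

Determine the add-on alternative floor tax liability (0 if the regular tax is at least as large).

Alternative floor tax:
  Adjusted income: £727,000 + £52,000 + £19,000 = £798,000
  Exemption: £105,000 − 25% × (£798,000 − £516,000) = £105,000 − £70,500 = £34,500
  Base: £798,000 − £34,500 = £763,500
  £763,500 × 18% = £137,430

Regular tax:
  £558,000 × 8% = £44,640
  £169,000 × 20% = £33,800
  → £78,440
  Less jobs credit £47,000 → £31,440

Excess of alternative floor tax over regular tax: £137,430 − £31,440 = £105,990.

£105,990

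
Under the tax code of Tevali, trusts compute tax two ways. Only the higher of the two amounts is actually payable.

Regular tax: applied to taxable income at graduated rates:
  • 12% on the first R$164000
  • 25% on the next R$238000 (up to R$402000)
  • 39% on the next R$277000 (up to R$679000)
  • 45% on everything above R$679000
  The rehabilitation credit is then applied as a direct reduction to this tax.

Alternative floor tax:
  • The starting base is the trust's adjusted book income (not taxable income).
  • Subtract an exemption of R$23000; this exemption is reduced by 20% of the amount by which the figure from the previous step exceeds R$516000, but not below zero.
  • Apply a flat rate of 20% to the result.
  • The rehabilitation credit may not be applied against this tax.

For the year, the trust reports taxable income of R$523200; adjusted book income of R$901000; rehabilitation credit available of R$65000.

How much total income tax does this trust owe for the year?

Regular tax:
  R$164000 × 12% = R$19680
  R$238000 × 25% = R$59500
  R$121200 × 39% = R$47268
  → R$126448
  Less rehabilitation credit R$65000 → R$61448

Alternative floor tax:
  Base (adjusted book income): R$901000
  Exemption: 20% × (R$901000 − R$516000) = R$77000 ≥ R$23000, so the exemption is fully phased out
  Base: R$901000 − R$0 = R$901000
  R$901000 × 20% = R$180200

R$180200 > R$61448, so the alternative floor tax is the binding amount.

R$180200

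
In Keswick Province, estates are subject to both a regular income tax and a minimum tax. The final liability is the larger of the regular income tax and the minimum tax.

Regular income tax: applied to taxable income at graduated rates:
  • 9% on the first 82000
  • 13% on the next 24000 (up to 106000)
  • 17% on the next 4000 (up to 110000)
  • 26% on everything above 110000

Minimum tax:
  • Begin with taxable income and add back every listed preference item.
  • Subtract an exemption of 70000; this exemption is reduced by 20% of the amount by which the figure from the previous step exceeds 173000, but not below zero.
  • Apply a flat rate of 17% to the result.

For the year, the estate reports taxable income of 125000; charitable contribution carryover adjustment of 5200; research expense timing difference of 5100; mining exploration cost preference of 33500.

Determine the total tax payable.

16796

Regular income tax:
  82000 × 9% = 7380
  24000 × 13% = 3120
  4000 × 17% = 680
  15000 × 26% = 3900
  → 15080

Minimum tax:
  Adjusted income: 125000 + 5200 + 5100 + 33500 = 168800
  Exemption: 168800 ≤ 173000, so full 70000 applies
  Base: 168800 − 70000 = 98800
  98800 × 17% = 16796

16796 > 15080, so the minimum tax is the binding amount.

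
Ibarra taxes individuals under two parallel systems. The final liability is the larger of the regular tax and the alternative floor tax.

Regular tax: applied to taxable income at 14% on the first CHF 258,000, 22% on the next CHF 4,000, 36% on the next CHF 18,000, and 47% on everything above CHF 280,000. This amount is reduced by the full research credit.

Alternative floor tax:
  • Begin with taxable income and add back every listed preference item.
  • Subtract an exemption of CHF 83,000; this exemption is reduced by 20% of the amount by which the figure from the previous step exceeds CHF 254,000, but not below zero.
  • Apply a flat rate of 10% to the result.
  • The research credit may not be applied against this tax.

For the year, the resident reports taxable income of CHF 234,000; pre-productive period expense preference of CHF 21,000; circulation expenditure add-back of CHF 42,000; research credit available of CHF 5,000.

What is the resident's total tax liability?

Alternative floor tax:
  Adjusted income: CHF 234,000 + CHF 21,000 + CHF 42,000 = CHF 297,000
  Exemption: CHF 83,000 − 20% × (CHF 297,000 − CHF 254,000) = CHF 83,000 − CHF 8,600 = CHF 74,400
  Base: CHF 297,000 − CHF 74,400 = CHF 222,600
  CHF 222,600 × 10% = CHF 22,260

Regular tax:
  CHF 234,000 × 14% = CHF 32,760
  Less research credit CHF 5,000 → CHF 27,760

CHF 27,760 > CHF 22,260, so the regular tax governs.

CHF 27,760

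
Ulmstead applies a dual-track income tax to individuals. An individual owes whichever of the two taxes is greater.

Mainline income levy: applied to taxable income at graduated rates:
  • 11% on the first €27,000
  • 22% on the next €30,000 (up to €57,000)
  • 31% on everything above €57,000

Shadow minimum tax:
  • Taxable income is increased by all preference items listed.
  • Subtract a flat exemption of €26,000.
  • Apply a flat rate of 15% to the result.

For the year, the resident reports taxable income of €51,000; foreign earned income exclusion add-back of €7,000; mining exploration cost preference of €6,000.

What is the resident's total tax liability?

€8,250

Mainline income levy:
  €27,000 × 11% = €2,970
  €24,000 × 22% = €5,280
  → €8,250

Shadow minimum tax:
  Adjusted income: €51,000 + €7,000 + €6,000 = €64,000
  Less exemption €26,000 → base €38,000
  €38,000 × 15% = €5,700

€8,250 > €5,700, so the mainline income levy governs.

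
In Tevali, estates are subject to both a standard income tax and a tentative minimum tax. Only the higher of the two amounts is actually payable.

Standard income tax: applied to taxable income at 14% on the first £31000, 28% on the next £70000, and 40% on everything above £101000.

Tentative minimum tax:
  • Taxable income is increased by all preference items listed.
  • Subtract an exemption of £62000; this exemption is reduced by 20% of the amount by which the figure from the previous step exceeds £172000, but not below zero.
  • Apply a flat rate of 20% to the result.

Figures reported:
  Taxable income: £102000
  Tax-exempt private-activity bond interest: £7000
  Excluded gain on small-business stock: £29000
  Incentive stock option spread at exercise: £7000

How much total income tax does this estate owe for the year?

£24340

Tentative minimum tax:
  Adjusted income: £102000 + £7000 + £29000 + £7000 = £145000
  Exemption: £145000 ≤ £172000, so full £62000 applies
  Base: £145000 − £62000 = £83000
  £83000 × 20% = £16600

Standard income tax:
  £31000 × 14% = £4340
  £70000 × 28% = £19600
  £1000 × 40% = £400
  → £24340

£24340 > £16600, so the standard income tax governs.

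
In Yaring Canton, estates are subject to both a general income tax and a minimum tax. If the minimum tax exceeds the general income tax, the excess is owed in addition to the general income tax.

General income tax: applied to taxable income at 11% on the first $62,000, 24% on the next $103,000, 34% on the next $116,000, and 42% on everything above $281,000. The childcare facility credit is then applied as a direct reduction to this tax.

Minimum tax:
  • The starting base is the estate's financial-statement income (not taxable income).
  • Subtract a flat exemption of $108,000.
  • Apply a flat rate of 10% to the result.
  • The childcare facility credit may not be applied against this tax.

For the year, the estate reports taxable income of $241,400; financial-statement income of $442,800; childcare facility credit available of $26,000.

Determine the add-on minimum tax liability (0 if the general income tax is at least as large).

General income tax:
  $62,000 × 11% = $6,820
  $103,000 × 24% = $24,720
  $76,400 × 34% = $25,976
  → $57,516
  Less childcare facility credit $26,000 → $31,516

Minimum tax:
  Base (financial-statement income): $442,800
  Less exemption $108,000 → base $334,800
  $334,800 × 10% = $33,480

Excess of minimum tax over general income tax: $33,480 − $31,516 = $1,964.

$1,964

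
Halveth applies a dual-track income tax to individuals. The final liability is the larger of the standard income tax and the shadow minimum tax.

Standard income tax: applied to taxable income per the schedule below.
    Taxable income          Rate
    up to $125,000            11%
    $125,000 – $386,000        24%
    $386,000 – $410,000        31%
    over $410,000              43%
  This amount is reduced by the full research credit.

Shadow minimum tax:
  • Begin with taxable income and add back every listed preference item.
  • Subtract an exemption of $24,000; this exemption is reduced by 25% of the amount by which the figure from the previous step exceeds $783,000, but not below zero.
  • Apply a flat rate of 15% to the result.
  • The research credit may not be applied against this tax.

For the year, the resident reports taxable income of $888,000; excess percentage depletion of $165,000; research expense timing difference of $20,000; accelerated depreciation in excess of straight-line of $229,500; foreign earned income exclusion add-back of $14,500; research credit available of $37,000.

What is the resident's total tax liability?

$252,370

Shadow minimum tax:
  Adjusted income: $888,000 + $165,000 + $20,000 + $229,500 + $14,500 = $1,317,000
  Exemption: 25% × ($1,317,000 − $783,000) = $133,500 ≥ $24,000, so the exemption is fully phased out
  Base: $1,317,000 − $0 = $1,317,000
  $1,317,000 × 15% = $197,550

Standard income tax:
  $125,000 × 11% = $13,750
  $261,000 × 24% = $62,640
  $24,000 × 31% = $7,440
  $478,000 × 43% = $205,540
  → $289,370
  Less research credit $37,000 → $252,370

$252,370 > $197,550, so the standard income tax governs.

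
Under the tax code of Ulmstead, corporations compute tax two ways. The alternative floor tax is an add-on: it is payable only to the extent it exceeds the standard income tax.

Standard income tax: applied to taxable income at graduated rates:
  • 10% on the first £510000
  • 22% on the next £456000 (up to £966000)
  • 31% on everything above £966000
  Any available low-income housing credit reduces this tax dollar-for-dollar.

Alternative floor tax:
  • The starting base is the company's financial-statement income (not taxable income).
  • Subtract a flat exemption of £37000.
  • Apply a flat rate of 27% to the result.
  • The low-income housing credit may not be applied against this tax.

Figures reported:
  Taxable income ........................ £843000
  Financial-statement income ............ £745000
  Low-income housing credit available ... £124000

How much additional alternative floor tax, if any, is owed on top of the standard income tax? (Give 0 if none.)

£190900

Standard income tax:
  £510000 × 10% = £51000
  £333000 × 22% = £73260
  → £124260
  Less low-income housing credit £124000 → £260

Alternative floor tax:
  Base (financial-statement income): £745000
  Less exemption £37000 → base £708000
  £708000 × 27% = £191160

Excess of alternative floor tax over standard income tax: £191160 − £260 = £190900.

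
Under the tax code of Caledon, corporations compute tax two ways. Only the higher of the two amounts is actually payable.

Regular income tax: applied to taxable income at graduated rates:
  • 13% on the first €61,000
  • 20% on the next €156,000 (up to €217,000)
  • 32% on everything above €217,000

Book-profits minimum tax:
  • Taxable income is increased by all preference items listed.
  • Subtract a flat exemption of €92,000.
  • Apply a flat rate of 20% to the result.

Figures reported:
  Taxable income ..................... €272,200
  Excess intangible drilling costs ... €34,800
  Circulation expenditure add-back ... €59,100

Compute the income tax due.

Book-profits minimum tax:
  Adjusted income: €272,200 + €34,800 + €59,100 = €366,100
  Less exemption €92,000 → base €274,100
  €274,100 × 20% = €54,820

Regular income tax:
  €61,000 × 13% = €7,930
  €156,000 × 20% = €31,200
  €55,200 × 32% = €17,664
  → €56,794

€56,794 > €54,820, so the regular income tax governs.

€56,794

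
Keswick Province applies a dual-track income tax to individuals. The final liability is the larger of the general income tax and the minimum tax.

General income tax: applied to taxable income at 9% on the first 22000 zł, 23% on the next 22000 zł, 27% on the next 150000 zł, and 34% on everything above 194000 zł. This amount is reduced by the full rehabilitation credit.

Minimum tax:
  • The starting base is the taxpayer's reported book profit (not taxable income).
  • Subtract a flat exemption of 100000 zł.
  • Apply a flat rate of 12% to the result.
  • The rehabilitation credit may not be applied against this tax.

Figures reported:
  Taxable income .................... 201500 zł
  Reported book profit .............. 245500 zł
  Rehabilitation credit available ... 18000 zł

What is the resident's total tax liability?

Minimum tax:
  Base (reported book profit): 245500 zł
  Less exemption 100000 zł → base 145500 zł
  145500 zł × 12% = 17460 zł

General income tax:
  22000 zł × 9% = 1980 zł
  22000 zł × 23% = 5060 zł
  150000 zł × 27% = 40500 zł
  7500 zł × 34% = 2550 zł
  → 50090 zł
  Less rehabilitation credit 18000 zł → 32090 zł

32090 zł > 17460 zł, so the general income tax governs.

32090 zł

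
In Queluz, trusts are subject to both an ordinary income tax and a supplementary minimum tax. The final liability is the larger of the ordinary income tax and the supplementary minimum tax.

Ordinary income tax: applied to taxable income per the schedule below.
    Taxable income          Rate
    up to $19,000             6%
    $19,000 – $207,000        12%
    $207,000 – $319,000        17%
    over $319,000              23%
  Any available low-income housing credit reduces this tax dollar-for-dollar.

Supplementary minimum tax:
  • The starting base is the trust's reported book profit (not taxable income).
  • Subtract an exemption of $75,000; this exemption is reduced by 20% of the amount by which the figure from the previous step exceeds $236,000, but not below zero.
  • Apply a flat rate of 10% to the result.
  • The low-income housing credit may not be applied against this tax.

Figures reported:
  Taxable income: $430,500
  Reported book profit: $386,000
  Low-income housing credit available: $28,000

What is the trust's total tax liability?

Ordinary income tax:
  $19,000 × 6% = $1,140
  $188,000 × 12% = $22,560
  $112,000 × 17% = $19,040
  $111,500 × 23% = $25,645
  → $68,385
  Less low-income housing credit $28,000 → $40,385

Supplementary minimum tax:
  Base (reported book profit): $386,000
  Exemption: $75,000 − 20% × ($386,000 − $236,000) = $75,000 − $30,000 = $45,000
  Base: $386,000 − $45,000 = $341,000
  $341,000 × 10% = $34,100

$40,385 > $34,100, so the ordinary income tax governs.

$40,385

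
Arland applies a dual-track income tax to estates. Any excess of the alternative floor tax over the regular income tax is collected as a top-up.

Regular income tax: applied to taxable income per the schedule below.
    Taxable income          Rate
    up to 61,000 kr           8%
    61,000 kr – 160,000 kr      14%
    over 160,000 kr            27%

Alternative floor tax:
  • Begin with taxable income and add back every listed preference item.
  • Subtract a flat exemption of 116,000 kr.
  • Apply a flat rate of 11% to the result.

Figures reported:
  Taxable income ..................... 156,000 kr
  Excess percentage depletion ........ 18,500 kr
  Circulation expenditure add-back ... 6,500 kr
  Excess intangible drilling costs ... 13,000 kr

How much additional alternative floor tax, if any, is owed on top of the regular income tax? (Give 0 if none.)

Alternative floor tax:
  Adjusted income: 156,000 kr + 18,500 kr + 6,500 kr + 13,000 kr = 194,000 kr
  Less exemption 116,000 kr → base 78,000 kr
  78,000 kr × 11% = 8,580 kr

Regular income tax:
  61,000 kr × 8% = 4,880 kr
  95,000 kr × 14% = 13,300 kr
  → 18,180 kr

8,580 kr ≤ 18,180 kr, so no add-on is due.

0 kr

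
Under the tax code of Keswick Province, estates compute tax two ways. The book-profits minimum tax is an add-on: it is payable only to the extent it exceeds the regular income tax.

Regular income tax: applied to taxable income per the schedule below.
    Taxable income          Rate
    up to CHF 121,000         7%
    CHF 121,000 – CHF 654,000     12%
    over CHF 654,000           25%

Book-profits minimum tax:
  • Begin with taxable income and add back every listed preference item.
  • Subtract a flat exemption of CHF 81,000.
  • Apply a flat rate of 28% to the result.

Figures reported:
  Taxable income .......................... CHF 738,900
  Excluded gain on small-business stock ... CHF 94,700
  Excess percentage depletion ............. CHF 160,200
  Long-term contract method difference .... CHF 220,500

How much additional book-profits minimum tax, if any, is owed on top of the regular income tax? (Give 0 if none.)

Regular income tax:
  CHF 121,000 × 7% = CHF 8,470
  CHF 533,000 × 12% = CHF 63,960
  CHF 84,900 × 25% = CHF 21,225
  → CHF 93,655

Book-profits minimum tax:
  Adjusted income: CHF 738,900 + CHF 94,700 + CHF 160,200 + CHF 220,500 = CHF 1,214,300
  Less exemption CHF 81,000 → base CHF 1,133,300
  CHF 1,133,300 × 28% = CHF 317,324

Excess of book-profits minimum tax over regular income tax: CHF 317,324 − CHF 93,655 = CHF 223,669.

CHF 223,669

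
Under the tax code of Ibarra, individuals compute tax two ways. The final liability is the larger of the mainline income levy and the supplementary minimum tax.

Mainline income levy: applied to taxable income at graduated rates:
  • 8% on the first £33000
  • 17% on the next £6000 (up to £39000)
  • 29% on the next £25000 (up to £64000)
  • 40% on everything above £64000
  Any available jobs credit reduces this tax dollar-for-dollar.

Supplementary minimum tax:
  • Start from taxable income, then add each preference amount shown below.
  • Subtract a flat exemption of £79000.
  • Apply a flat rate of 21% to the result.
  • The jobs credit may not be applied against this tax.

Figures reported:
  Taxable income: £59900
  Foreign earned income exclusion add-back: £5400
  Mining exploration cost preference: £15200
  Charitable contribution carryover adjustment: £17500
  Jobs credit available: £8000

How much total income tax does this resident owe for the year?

£3990

Mainline income levy:
  £33000 × 8% = £2640
  £6000 × 17% = £1020
  £20900 × 29% = £6061
  → £9721
  Less jobs credit £8000 → £1721

Supplementary minimum tax:
  Adjusted income: £59900 + £5400 + £15200 + £17500 = £98000
  Less exemption £79000 → base £19000
  £19000 × 21% = £3990

£3990 > £1721, so the supplementary minimum tax is the binding amount.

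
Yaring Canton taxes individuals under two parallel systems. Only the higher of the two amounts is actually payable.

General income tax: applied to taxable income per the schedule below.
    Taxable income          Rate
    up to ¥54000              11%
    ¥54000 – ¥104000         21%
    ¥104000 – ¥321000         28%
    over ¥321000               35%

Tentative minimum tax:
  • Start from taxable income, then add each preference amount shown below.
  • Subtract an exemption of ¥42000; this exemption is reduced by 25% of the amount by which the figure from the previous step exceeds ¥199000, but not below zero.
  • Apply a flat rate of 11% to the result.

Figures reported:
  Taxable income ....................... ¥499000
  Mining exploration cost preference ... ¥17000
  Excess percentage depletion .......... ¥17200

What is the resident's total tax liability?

General income tax:
  ¥54000 × 11% = ¥5940
  ¥50000 × 21% = ¥10500
  ¥217000 × 28% = ¥60760
  ¥178000 × 35% = ¥62300
  → ¥139500

Tentative minimum tax:
  Adjusted income: ¥499000 + ¥17000 + ¥17200 = ¥533200
  Exemption: 25% × (¥533200 − ¥199000) = ¥83550 ≥ ¥42000, so the exemption is fully phased out
  Base: ¥533200 − ¥0 = ¥533200
  ¥533200 × 11% = ¥58652

¥139500 > ¥58652, so the general income tax governs.

¥139500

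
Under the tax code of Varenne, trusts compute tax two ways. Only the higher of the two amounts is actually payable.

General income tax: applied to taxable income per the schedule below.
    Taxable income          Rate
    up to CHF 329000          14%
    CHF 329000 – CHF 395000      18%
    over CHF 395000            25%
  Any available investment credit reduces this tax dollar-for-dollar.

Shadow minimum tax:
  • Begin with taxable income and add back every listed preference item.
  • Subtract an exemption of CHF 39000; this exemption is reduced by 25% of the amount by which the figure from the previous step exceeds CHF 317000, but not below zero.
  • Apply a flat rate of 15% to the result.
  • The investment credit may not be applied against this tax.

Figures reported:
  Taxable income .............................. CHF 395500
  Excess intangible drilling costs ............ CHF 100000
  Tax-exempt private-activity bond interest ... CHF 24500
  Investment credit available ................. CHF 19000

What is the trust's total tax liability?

General income tax:
  CHF 329000 × 14% = CHF 46060
  CHF 66000 × 18% = CHF 11880
  CHF 500 × 25% = CHF 125
  → CHF 58065
  Less investment credit CHF 19000 → CHF 39065

Shadow minimum tax:
  Adjusted income: CHF 395500 + CHF 100000 + CHF 24500 = CHF 520000
  Exemption: 25% × (CHF 520000 − CHF 317000) = CHF 50750 ≥ CHF 39000, so the exemption is fully phased out
  Base: CHF 520000 − CHF 0 = CHF 520000
  CHF 520000 × 15% = CHF 78000

CHF 78000 > CHF 39065, so the shadow minimum tax is the binding amount.

CHF 78000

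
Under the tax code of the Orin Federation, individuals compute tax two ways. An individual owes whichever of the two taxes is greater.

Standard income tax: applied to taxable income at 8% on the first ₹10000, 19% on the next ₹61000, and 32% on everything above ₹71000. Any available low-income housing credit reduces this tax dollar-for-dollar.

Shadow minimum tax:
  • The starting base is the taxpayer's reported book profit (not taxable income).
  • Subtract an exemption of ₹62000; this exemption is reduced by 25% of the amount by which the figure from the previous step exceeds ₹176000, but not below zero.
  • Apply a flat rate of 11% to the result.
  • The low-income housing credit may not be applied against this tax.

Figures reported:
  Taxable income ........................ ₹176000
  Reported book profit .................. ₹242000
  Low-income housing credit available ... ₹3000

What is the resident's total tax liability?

Shadow minimum tax:
  Base (reported book profit): ₹242000
  Exemption: ₹62000 − 25% × (₹242000 − ₹176000) = ₹62000 − ₹16500 = ₹45500
  Base: ₹242000 − ₹45500 = ₹196500
  ₹196500 × 11% = ₹21615

Standard income tax:
  ₹10000 × 8% = ₹800
  ₹61000 × 19% = ₹11590
  ₹105000 × 32% = ₹33600
  → ₹45990
  Less low-income housing credit ₹3000 → ₹42990

₹42990 > ₹21615, so the standard income tax governs.

₹42990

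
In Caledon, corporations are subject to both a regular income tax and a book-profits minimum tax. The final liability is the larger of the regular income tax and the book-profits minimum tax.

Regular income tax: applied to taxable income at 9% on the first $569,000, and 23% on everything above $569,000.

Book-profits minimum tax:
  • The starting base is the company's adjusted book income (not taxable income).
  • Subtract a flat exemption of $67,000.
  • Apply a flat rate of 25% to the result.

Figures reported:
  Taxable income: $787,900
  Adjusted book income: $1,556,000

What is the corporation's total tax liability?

Regular income tax:
  $569,000 × 9% = $51,210
  $218,900 × 23% = $50,347
  → $101,557

Book-profits minimum tax:
  Base (adjusted book income): $1,556,000
  Less exemption $67,000 → base $1,489,000
  $1,489,000 × 25% = $372,250

$372,250 > $101,557, so the book-profits minimum tax is the binding amount.

$372,250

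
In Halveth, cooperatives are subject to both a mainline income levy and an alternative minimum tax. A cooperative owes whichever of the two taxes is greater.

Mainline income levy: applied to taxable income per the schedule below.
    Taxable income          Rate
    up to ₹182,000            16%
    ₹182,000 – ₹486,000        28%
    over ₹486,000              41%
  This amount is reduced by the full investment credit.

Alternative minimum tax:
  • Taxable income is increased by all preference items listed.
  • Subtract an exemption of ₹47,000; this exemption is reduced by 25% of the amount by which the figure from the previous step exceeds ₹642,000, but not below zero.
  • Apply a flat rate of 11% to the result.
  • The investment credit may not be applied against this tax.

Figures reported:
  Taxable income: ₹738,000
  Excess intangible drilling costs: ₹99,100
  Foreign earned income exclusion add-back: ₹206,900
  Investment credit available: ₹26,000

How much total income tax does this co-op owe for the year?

Alternative minimum tax:
  Adjusted income: ₹738,000 + ₹99,100 + ₹206,900 = ₹1,044,000
  Exemption: 25% × (₹1,044,000 − ₹642,000) = ₹100,500 ≥ ₹47,000, so the exemption is fully phased out
  Base: ₹1,044,000 − ₹0 = ₹1,044,000
  ₹1,044,000 × 11% = ₹114,840

Mainline income levy:
  ₹182,000 × 16% = ₹29,120
  ₹304,000 × 28% = ₹85,120
  ₹252,000 × 41% = ₹103,320
  → ₹217,560
  Less investment credit ₹26,000 → ₹191,560

₹191,560 > ₹114,840, so the mainline income levy governs.

₹191,560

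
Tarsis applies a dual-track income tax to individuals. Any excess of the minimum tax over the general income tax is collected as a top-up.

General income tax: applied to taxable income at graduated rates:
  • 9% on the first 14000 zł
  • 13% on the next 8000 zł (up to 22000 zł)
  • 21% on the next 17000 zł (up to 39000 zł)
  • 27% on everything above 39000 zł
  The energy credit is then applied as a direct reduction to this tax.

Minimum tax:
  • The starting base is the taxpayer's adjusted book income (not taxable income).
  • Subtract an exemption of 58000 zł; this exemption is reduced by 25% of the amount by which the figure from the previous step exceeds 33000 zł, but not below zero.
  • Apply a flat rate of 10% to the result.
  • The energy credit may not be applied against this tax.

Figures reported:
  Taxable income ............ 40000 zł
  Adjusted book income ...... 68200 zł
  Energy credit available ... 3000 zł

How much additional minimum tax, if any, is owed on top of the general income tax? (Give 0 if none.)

0 zł

Minimum tax:
  Base (adjusted book income): 68200 zł
  Exemption: 58000 zł − 25% × (68200 zł − 33000 zł) = 58000 zł − 8800 zł = 49200 zł
  Base: 68200 zł − 49200 zł = 19000 zł
  19000 zł × 10% = 1900 zł

General income tax:
  14000 zł × 9% = 1260 zł
  8000 zł × 13% = 1040 zł
  17000 zł × 21% = 3570 zł
  1000 zł × 27% = 270 zł
  → 6140 zł
  Less energy credit 3000 zł → 3140 zł

1900 zł ≤ 3140 zł, so no add-on is due.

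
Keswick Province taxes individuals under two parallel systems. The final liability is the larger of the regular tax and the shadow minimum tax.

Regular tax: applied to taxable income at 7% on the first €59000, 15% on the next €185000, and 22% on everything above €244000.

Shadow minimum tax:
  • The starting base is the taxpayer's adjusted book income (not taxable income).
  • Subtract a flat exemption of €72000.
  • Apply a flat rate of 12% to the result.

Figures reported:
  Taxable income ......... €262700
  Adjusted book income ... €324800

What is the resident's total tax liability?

€35994

Regular tax:
  €59000 × 7% = €4130
  €185000 × 15% = €27750
  €18700 × 22% = €4114
  → €35994

Shadow minimum tax:
  Base (adjusted book income): €324800
  Less exemption €72000 → base €252800
  €252800 × 12% = €30336

€35994 > €30336, so the regular tax governs.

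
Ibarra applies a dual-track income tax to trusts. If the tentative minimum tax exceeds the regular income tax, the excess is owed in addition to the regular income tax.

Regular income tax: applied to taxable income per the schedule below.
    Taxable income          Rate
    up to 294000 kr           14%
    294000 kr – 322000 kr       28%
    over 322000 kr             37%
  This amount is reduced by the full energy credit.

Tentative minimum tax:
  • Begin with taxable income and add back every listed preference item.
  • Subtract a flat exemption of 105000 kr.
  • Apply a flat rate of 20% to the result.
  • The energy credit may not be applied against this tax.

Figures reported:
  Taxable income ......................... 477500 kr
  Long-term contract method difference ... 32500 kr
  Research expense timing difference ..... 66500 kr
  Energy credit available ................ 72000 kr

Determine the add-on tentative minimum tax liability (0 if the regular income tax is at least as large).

Regular income tax:
  294000 kr × 14% = 41160 kr
  28000 kr × 28% = 7840 kr
  155500 kr × 37% = 57535 kr
  → 106535 kr
  Less energy credit 72000 kr → 34535 kr

Tentative minimum tax:
  Adjusted income: 477500 kr + 32500 kr + 66500 kr = 576500 kr
  Less exemption 105000 kr → base 471500 kr
  471500 kr × 20% = 94300 kr

Excess of tentative minimum tax over regular income tax: 94300 kr − 34535 kr = 59765 kr.

59765 kr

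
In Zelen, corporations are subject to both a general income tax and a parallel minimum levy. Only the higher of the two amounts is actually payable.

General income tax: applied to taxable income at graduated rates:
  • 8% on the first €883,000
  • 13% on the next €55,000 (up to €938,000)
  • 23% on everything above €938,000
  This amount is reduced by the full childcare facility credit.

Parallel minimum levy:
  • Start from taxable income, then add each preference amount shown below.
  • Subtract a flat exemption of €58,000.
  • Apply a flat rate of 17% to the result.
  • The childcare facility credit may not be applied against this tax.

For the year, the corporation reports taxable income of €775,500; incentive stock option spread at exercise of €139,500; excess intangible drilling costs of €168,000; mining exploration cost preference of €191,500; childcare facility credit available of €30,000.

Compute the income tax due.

Parallel minimum levy:
  Adjusted income: €775,500 + €139,500 + €168,000 + €191,500 = €1,274,500
  Less exemption €58,000 → base €1,216,500
  €1,216,500 × 17% = €206,805

General income tax:
  €775,500 × 8% = €62,040
  Less childcare facility credit €30,000 → €32,040

€206,805 > €32,040, so the parallel minimum levy is the binding amount.

€206,805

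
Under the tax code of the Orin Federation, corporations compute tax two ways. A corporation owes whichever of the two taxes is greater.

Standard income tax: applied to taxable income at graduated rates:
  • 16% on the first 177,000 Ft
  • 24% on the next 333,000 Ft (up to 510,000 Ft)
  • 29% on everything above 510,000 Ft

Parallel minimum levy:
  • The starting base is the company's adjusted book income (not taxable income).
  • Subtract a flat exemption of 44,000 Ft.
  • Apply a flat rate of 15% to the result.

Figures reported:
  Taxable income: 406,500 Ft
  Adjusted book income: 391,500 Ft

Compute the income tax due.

83,400 Ft

Parallel minimum levy:
  Base (adjusted book income): 391,500 Ft
  Less exemption 44,000 Ft → base 347,500 Ft
  347,500 Ft × 15% = 52,125 Ft

Standard income tax:
  177,000 Ft × 16% = 28,320 Ft
  229,500 Ft × 24% = 55,080 Ft
  → 83,400 Ft

83,400 Ft > 52,125 Ft, so the standard income tax governs.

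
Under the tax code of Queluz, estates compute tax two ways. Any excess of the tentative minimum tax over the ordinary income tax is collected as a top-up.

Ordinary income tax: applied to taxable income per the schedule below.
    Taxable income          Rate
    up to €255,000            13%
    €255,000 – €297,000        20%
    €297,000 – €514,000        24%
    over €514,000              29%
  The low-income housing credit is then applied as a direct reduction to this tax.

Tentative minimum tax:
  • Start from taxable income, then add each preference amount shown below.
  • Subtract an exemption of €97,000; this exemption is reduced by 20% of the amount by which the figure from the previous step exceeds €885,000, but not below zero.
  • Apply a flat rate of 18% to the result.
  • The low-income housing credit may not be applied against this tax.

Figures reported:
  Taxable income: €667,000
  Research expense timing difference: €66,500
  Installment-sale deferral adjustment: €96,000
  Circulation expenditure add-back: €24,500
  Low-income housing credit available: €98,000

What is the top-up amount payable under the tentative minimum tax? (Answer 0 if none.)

€96,260

Ordinary income tax:
  €255,000 × 13% = €33,150
  €42,000 × 20% = €8,400
  €217,000 × 24% = €52,080
  €153,000 × 29% = €44,370
  → €138,000
  Less low-income housing credit €98,000 → €40,000

Tentative minimum tax:
  Adjusted income: €667,000 + €66,500 + €96,000 + €24,500 = €854,000
  Exemption: €854,000 ≤ €885,000, so full €97,000 applies
  Base: €854,000 − €97,000 = €757,000
  €757,000 × 18% = €136,260

Excess of tentative minimum tax over ordinary income tax: €136,260 − €40,000 = €96,260.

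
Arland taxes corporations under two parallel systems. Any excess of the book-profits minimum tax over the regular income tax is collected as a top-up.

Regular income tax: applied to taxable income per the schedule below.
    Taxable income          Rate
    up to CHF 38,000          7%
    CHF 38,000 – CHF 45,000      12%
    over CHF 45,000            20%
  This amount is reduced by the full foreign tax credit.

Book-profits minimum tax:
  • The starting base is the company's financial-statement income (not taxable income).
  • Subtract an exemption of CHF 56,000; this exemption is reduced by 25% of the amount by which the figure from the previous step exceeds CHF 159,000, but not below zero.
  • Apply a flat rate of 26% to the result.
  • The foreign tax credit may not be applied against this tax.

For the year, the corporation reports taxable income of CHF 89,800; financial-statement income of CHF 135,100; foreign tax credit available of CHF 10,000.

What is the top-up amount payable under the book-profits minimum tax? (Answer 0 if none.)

Book-profits minimum tax:
  Base (financial-statement income): CHF 135,100
  Exemption: CHF 135,100 ≤ CHF 159,000, so full CHF 56,000 applies
  Base: CHF 135,100 − CHF 56,000 = CHF 79,100
  CHF 79,100 × 26% = CHF 20,566

Regular income tax:
  CHF 38,000 × 7% = CHF 2,660
  CHF 7,000 × 12% = CHF 840
  CHF 44,800 × 20% = CHF 8,960
  → CHF 12,460
  Less foreign tax credit CHF 10,000 → CHF 2,460

Excess of book-profits minimum tax over regular income tax: CHF 20,566 − CHF 2,460 = CHF 18,106.

CHF 18,106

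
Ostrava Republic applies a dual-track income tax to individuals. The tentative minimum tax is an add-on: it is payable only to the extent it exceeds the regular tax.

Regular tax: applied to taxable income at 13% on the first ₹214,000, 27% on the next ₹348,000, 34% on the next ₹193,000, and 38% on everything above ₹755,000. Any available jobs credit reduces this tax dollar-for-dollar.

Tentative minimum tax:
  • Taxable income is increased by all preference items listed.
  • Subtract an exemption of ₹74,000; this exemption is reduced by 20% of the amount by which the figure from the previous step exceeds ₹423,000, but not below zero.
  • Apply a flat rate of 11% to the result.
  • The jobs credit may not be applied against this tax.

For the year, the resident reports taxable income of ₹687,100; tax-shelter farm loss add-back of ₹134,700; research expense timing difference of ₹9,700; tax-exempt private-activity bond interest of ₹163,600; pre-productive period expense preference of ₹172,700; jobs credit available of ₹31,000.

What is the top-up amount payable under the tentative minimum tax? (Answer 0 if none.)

Regular tax:
  ₹214,000 × 13% = ₹27,820
  ₹348,000 × 27% = ₹93,960
  ₹125,100 × 34% = ₹42,534
  → ₹164,314
  Less jobs credit ₹31,000 → ₹133,314

Tentative minimum tax:
  Adjusted income: ₹687,100 + ₹134,700 + ₹9,700 + ₹163,600 + ₹172,700 = ₹1,167,800
  Exemption: 20% × (₹1,167,800 − ₹423,000) = ₹148,960 ≥ ₹74,000, so the exemption is fully phased out
  Base: ₹1,167,800 − ₹0 = ₹1,167,800
  ₹1,167,800 × 11% = ₹128,458

₹128,458 ≤ ₹133,314, so no add-on is due.

₹0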